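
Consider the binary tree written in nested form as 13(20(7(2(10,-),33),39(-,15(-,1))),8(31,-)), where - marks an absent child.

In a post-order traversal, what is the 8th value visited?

Post-order visits the left subtree, then the right subtree, then the node.
At 13: go left to 20.
  At 20: go left to 7.
    At 7: go left to 2.
      At 2: go left to 10.
        10 is a leaf — visit 10.
      At 2: no right child.
      Visit 2.
    At 7: go right to 33.
      33 is a leaf — visit 33.
    Visit 7.
  At 20: go right to 39.
    At 39: no left child.
    At 39: go right to 15.
      At 15: no left child.
      At 15: go right to 1.
        1 is a leaf — visit 1.
      Visit 15.
    Visit 39.
  Visit 20.
At 13: go right to 8.
  At 8: go left to 31.
    31 is a leaf — visit 31.
  At 8: no right child.
  Visit 8.
Visit 13.
Full post-order sequence: 10, 2, 33, 7, 1, 15, 39, 20, 31, 8, 13.

20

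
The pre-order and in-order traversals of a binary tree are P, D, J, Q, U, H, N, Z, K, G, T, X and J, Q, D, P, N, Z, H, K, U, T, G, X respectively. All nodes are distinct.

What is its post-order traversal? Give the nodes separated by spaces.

Q J D Z N K H T X G U P

The first element of pre-order is the root; it splits in-order into left and right subtrees.
Root P: left subtree has 3 nodes {J, Q, D}, right has 8 {N, Z, H, K, U, T, G, X}.
  Root D: left subtree has 2 nodes {J, Q}, right has 0 { }.
    Root J: left subtree has 0 nodes { }, right has 1 {Q}.
  Root U: left subtree has 4 nodes {N, Z, H, K}, right has 3 {T, G, X}.
    Root H: left subtree has 2 nodes {N, Z}, right has 1 {K}.
      Root N: left subtree has 0 nodes { }, right has 1 {Z}.
    Root G: left subtree has 1 node {T}, right has 1 {X}.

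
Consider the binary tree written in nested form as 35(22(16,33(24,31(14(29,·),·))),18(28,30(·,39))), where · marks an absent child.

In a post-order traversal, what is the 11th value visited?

18

Post-order visits the left subtree, then the right subtree, then the node.
At 35: go left to 22.
  At 22: go left to 16.
    16 is a leaf — visit 16.
  At 22: go right to 33.
    At 33: go left to 24.
      24 is a leaf — visit 24.
    At 33: go right to 31.
      At 31: go left to 14.
        At 14: go left to 29.
          29 is a leaf — visit 29.
        At 14: no right child.
        Visit 14.
      At 31: no right child.
      Visit 31.
    Visit 33.
  Visit 22.
At 35: go right to 18.
  At 18: go left to 28.
    28 is a leaf — visit 28.
  At 18: go right to 30.
    At 30: no left child.
    At 30: go right to 39.
      39 is a leaf — visit 39.
    Visit 30.
  Visit 18.
Visit 35.
Full post-order sequence: 16, 24, 29, 14, 31, 33, 22, 28, 39, 30, 18, 35.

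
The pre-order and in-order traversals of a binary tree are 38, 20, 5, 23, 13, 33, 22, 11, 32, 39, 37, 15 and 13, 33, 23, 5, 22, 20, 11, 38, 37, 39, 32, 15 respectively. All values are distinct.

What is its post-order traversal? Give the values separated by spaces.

The first element of pre-order is the root; it splits in-order into left and right subtrees.
Root 38: left subtree has 7 nodes {13, 33, 23, 5, 22, 20, 11}, right has 4 {37, 39, 32, 15}.
  Root 20: left subtree has 5 nodes {13, 33, 23, 5, 22}, right has 1 {11}.
    Root 5: left subtree has 3 nodes {13, 33, 23}, right has 1 {22}.
      Root 23: left subtree has 2 nodes {13, 33}, right has 0 { }.
        Root 13: left subtree has 0 nodes { }, right has 1 {33}.
  Root 32: left subtree has 2 nodes {37, 39}, right has 1 {15}.
    Root 39: left subtree has 1 node {37}, right has 0 { }.

33 13 23 22 5 11 20 37 39 15 32 38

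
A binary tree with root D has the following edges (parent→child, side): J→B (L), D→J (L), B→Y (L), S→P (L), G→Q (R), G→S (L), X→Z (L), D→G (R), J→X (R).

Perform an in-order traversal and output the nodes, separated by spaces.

Y B J Z X D P S G Q

In-order visits the left subtree, then the node, then the right subtree.
At D: go left to J.
  At J: go left to B.
    At B: go left to Y.
      Y is a leaf — visit Y.
    Visit B.
    At B: no right child.
  Visit J.
  At J: go right to X.
    At X: go left to Z.
      Z is a leaf — visit Z.
    Visit X.
    At X: no right child.
Visit D.
At D: go right to G.
  At G: go left to S.
    At S: go left to P.
      P is a leaf — visit P.
    Visit S.
    At S: no right child.
  Visit G.
  At G: go right to Q.
    Q is a leaf — visit Q.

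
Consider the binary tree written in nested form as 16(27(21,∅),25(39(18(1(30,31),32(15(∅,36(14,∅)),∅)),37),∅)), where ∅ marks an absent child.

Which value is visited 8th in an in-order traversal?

15

In-order visits the left subtree, then the node, then the right subtree.
At 16: go left to 27.
  At 27: go left to 21.
    21 is a leaf — visit 21.
  Visit 27.
  At 27: no right child.
Visit 16.
At 16: go right to 25.
  At 25: go left to 39.
    At 39: go left to 18.
      At 18: go left to 1.
        At 1: go left to 30.
          30 is a leaf — visit 30.
        Visit 1.
        At 1: go right to 31.
          31 is a leaf — visit 31.
      Visit 18.
      At 18: go right to 32.
        At 32: go left to 15.
          At 15: no left child.
          Visit 15.
          At 15: go right to 36.
            At 36: go left to 14.
              14 is a leaf — visit 14.
            Visit 36.
            At 36: no right child.
        Visit 32.
        At 32: no right child.
    Visit 39.
    At 39: go right to 37.
      37 is a leaf — visit 37.
  Visit 25.
  At 25: no right child.
Full in-order sequence: 21, 27, 16, 30, 1, 31, 18, 15, 14, 36, 32, 39, 37, 25.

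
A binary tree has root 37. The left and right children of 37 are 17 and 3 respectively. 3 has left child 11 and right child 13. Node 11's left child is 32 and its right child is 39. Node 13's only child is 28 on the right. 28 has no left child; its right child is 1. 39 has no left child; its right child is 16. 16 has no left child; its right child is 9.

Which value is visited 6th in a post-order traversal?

Post-order visits the left subtree, then the right subtree, then the node.
At 37: go left to 17.
  17 is a leaf — visit 17.
At 37: go right to 3.
  At 3: go left to 11.
    At 11: go left to 32.
      32 is a leaf — visit 32.
    At 11: go right to 39.
      At 39: no left child.
      At 39: go right to 16.
        At 16: no left child.
        At 16: go right to 9.
          9 is a leaf — visit 9.
        Visit 16.
      Visit 39.
    Visit 11.
  At 3: go right to 13.
    At 13: no left child.
    At 13: go right to 28.
      At 28: no left child.
      At 28: go right to 1.
        1 is a leaf — visit 1.
      Visit 28.
    Visit 13.
  Visit 3.
Visit 37.
Full post-order sequence: 17, 32, 9, 16, 39, 11, 1, 28, 13, 3, 37.

11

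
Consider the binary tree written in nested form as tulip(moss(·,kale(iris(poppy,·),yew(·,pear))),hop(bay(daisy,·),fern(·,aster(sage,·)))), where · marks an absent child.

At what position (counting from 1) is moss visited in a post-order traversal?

6

Post-order visits the left subtree, then the right subtree, then the node.
At tulip: go left to moss.
  At moss: no left child.
  At moss: go right to kale.
    At kale: go left to iris.
      At iris: go left to poppy.
        poppy is a leaf — visit poppy.
      At iris: no right child.
      Visit iris.
    At kale: go right to yew.
      At yew: no left child.
      At yew: go right to pear.
        pear is a leaf — visit pear.
      Visit yew.
    Visit kale.
  Visit moss.
At tulip: go right to hop.
  At hop: go left to bay.
    At bay: go left to daisy.
      daisy is a leaf — visit daisy.
    At bay: no right child.
    Visit bay.
  At hop: go right to fern.
    At fern: no left child.
    At fern: go right to aster.
      At aster: go left to sage.
        sage is a leaf — visit sage.
      At aster: no right child.
      Visit aster.
    Visit fern.
  Visit hop.
Visit tulip.
Full post-order sequence: poppy, iris, pear, yew, kale, moss, daisy, bay, sage, aster, fern, hop, tulip.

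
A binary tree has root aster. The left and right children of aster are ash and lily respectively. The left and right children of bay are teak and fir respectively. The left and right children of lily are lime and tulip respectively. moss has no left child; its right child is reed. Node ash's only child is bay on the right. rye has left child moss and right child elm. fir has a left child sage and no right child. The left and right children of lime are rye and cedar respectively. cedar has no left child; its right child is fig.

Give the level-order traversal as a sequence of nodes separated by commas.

aster, ash, lily, bay, lime, tulip, teak, fir, rye, cedar, sage, moss, elm, fig, reed

Level-order visits nodes level by level from the root, left to right within each level.
Level 0: aster
Level 1: ash, lily
Level 2: bay, lime, tulip
Level 3: teak, fir, rye, cedar
Level 4: sage, moss, elm, fig
Level 5: reed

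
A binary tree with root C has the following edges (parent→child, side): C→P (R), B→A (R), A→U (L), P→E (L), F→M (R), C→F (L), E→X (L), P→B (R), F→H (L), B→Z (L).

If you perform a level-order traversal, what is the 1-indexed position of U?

Level-order visits nodes level by level from the root, left to right within each level.
Level 0: C
Level 1: F, P
Level 2: H, M, E, B
Level 3: X, Z, A
Level 4: U
Full level-order sequence: C, F, P, H, M, E, B, X, Z, A, U.

11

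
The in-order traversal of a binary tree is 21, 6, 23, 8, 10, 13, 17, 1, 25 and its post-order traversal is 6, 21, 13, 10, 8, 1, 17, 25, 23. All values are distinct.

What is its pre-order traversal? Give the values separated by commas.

23, 21, 6, 25, 17, 8, 10, 13, 1

The last element of post-order is the root; it splits in-order into left and right subtrees.
Root 23: left subtree has 2 nodes {21, 6}, right has 6 {8, 10, 13, 17, 1, 25}.
  Root 21: left subtree has 0 nodes { }, right has 1 {6}.
  Root 25: left subtree has 5 nodes {8, 10, 13, 17, 1}, right has 0 { }.
    Root 17: left subtree has 3 nodes {8, 10, 13}, right has 1 {1}.
      Root 8: left subtree has 0 nodes { }, right has 2 {10, 13}.
        Root 10: left subtree has 0 nodes { }, right has 1 {13}.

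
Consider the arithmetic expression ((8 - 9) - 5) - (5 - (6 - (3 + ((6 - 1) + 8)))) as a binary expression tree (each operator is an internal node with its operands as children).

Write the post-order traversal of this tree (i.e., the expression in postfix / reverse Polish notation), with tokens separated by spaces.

Post-order on an expression tree gives postfix notation: for each operator, emit left operand, right operand, then the operator.

8 9 - 5 - 5 6 3 6 1 - 8 + + - - -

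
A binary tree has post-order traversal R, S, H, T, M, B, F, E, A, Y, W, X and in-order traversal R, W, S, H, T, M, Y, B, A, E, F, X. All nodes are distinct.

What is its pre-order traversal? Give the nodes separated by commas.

The last element of post-order is the root; it splits in-order into left and right subtrees.
Root X: left subtree has 11 nodes {R, W, S, H, T, M, Y, B, A, E, F}, right has 0 { }.
  Root W: left subtree has 1 node {R}, right has 9 {S, H, T, M, Y, B, A, E, F}.
    Root Y: left subtree has 4 nodes {S, H, T, M}, right has 4 {B, A, E, F}.
      Root M: left subtree has 3 nodes {S, H, T}, right has 0 { }.
        Root T: left subtree has 2 nodes {S, H}, right has 0 { }.
          Root H: left subtree has 1 node {S}, right has 0 { }.
      Root A: left subtree has 1 node {B}, right has 2 {E, F}.
        Root E: left subtree has 0 nodes { }, right has 1 {F}.

X, W, R, Y, M, T, H, S, A, B, E, F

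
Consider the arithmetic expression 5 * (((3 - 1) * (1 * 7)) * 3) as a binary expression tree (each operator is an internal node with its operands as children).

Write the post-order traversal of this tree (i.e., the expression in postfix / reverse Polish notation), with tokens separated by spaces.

Post-order on an expression tree gives postfix notation: for each operator, emit left operand, right operand, then the operator.

5 3 1 - 1 7 * * 3 * *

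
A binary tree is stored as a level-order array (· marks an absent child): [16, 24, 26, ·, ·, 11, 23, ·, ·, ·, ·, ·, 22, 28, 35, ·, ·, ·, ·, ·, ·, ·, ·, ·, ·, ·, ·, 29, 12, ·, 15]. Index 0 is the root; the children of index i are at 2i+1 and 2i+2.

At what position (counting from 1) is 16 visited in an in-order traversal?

In-order visits the left subtree, then the node, then the right subtree.
At 16: go left to 24.
  24 is a leaf — visit 24.
Visit 16.
At 16: go right to 26.
  At 26: go left to 11.
    At 11: no left child.
    Visit 11.
    At 11: go right to 22.
      22 is a leaf — visit 22.
  Visit 26.
  At 26: go right to 23.
    At 23: go left to 28.
      At 28: go left to 29.
        29 is a leaf — visit 29.
      Visit 28.
      At 28: go right to 12.
        12 is a leaf — visit 12.
    Visit 23.
    At 23: go right to 35.
      At 35: no left child.
      Visit 35.
      At 35: go right to 15.
        15 is a leaf — visit 15.
Full in-order sequence: 24, 16, 11, 22, 26, 29, 28, 12, 23, 35, 15.

2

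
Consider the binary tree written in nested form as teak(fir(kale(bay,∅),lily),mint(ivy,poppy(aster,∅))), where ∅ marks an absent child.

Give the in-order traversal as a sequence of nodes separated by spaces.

bay kale fir lily teak ivy mint aster poppy

In-order visits the left subtree, then the node, then the right subtree.
At teak: go left to fir.
  At fir: go left to kale.
    At kale: go left to bay.
      bay is a leaf — visit bay.
    Visit kale.
    At kale: no right child.
  Visit fir.
  At fir: go right to lily.
    lily is a leaf — visit lily.
Visit teak.
At teak: go right to mint.
  At mint: go left to ivy.
    ivy is a leaf — visit ivy.
  Visit mint.
  At mint: go right to poppy.
    At poppy: go left to aster.
      aster is a leaf — visit aster.
    Visit poppy.
    At poppy: no right child.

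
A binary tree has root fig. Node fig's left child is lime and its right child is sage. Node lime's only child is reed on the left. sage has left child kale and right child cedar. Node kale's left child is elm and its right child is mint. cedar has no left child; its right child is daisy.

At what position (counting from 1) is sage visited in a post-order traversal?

Post-order visits the left subtree, then the right subtree, then the node.
At fig: go left to lime.
  At lime: go left to reed.
    reed is a leaf — visit reed.
  At lime: no right child.
  Visit lime.
At fig: go right to sage.
  At sage: go left to kale.
    At kale: go left to elm.
      elm is a leaf — visit elm.
    At kale: go right to mint.
      mint is a leaf — visit mint.
    Visit kale.
  At sage: go right to cedar.
    At cedar: no left child.
    At cedar: go right to daisy.
      daisy is a leaf — visit daisy.
    Visit cedar.
  Visit sage.
Visit fig.
Full post-order sequence: reed, lime, elm, mint, kale, daisy, cedar, sage, fig.

8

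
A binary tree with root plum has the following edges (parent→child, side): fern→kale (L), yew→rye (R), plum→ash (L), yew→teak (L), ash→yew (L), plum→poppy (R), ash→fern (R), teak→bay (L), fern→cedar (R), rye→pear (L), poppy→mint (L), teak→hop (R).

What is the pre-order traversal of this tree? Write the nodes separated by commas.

plum, ash, yew, teak, bay, hop, rye, pear, fern, kale, cedar, poppy, mint

Pre-order visits the node, then its left subtree, then its right subtree.
Visit plum.
At plum: go left to ash.
  Visit ash.
  At ash: go left to yew.
    Visit yew.
    At yew: go left to teak.
      Visit teak.
      At teak: go left to bay.
        bay is a leaf — visit bay.
      At teak: go right to hop.
        hop is a leaf — visit hop.
    At yew: go right to rye.
      Visit rye.
      At rye: go left to pear.
        pear is a leaf — visit pear.
      At rye: no right child.
  At ash: go right to fern.
    Visit fern.
    At fern: go left to kale.
      kale is a leaf — visit kale.
    At fern: go right to cedar.
      cedar is a leaf — visit cedar.
At plum: go right to poppy.
  Visit poppy.
  At poppy: go left to mint.
    mint is a leaf — visit mint.
  At poppy: no right child.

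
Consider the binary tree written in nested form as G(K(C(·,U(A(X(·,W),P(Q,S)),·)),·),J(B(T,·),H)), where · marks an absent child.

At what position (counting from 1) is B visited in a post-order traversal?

Post-order visits the left subtree, then the right subtree, then the node.
At G: go left to K.
  At K: go left to C.
    At C: no left child.
    At C: go right to U.
      At U: go left to A.
        At A: go left to X.
          At X: no left child.
          At X: go right to W.
            W is a leaf — visit W.
          Visit X.
        At A: go right to P.
          At P: go left to Q.
            Q is a leaf — visit Q.
          At P: go right to S.
            S is a leaf — visit S.
          Visit P.
        Visit A.
      At U: no right child.
      Visit U.
    Visit C.
  At K: no right child.
  Visit K.
At G: go right to J.
  At J: go left to B.
    At B: go left to T.
      T is a leaf — visit T.
    At B: no right child.
    Visit B.
  At J: go right to H.
    H is a leaf — visit H.
  Visit J.
Visit G.
Full post-order sequence: W, X, Q, S, P, A, U, C, K, T, B, H, J, G.

11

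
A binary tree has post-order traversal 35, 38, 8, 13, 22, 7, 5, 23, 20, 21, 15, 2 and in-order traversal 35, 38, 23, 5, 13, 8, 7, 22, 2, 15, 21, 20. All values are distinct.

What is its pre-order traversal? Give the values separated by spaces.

The last element of post-order is the root; it splits in-order into left and right subtrees.
Root 2: left subtree has 8 nodes {35, 38, 23, 5, 13, 8, 7, 22}, right has 3 {15, 21, 20}.
  Root 23: left subtree has 2 nodes {35, 38}, right has 5 {5, 13, 8, 7, 22}.
    Root 38: left subtree has 1 node {35}, right has 0 { }.
    Root 5: left subtree has 0 nodes { }, right has 4 {13, 8, 7, 22}.
      Root 7: left subtree has 2 nodes {13, 8}, right has 1 {22}.
        Root 13: left subtree has 0 nodes { }, right has 1 {8}.
  Root 15: left subtree has 0 nodes { }, right has 2 {21, 20}.
    Root 21: left subtree has 0 nodes { }, right has 1 {20}.

2 23 38 35 5 7 13 8 22 15 21 20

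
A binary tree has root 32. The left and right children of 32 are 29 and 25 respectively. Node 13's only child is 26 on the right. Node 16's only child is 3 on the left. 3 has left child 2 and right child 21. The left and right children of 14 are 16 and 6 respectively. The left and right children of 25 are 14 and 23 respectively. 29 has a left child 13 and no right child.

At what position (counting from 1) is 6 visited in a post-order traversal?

8

Post-order visits the left subtree, then the right subtree, then the node.
At 32: go left to 29.
  At 29: go left to 13.
    At 13: no left child.
    At 13: go right to 26.
      26 is a leaf — visit 26.
    Visit 13.
  At 29: no right child.
  Visit 29.
At 32: go right to 25.
  At 25: go left to 14.
    At 14: go left to 16.
      At 16: go left to 3.
        At 3: go left to 2.
          2 is a leaf — visit 2.
        At 3: go right to 21.
          21 is a leaf — visit 21.
        Visit 3.
      At 16: no right child.
      Visit 16.
    At 14: go right to 6.
      6 is a leaf — visit 6.
    Visit 14.
  At 25: go right to 23.
    23 is a leaf — visit 23.
  Visit 25.
Visit 32.
Full post-order sequence: 26, 13, 29, 2, 21, 3, 16, 6, 14, 23, 25, 32.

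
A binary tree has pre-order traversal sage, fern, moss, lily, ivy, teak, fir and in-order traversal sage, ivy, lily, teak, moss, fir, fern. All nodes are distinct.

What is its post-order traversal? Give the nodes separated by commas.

The first element of pre-order is the root; it splits in-order into left and right subtrees.
Root sage: left subtree has 0 nodes { }, right has 6 {ivy, lily, teak, moss, fir, fern}.
  Root fern: left subtree has 5 nodes {ivy, lily, teak, moss, fir}, right has 0 { }.
    Root moss: left subtree has 3 nodes {ivy, lily, teak}, right has 1 {fir}.
      Root lily: left subtree has 1 node {ivy}, right has 1 {teak}.

ivy, teak, lily, fir, moss, fern, sage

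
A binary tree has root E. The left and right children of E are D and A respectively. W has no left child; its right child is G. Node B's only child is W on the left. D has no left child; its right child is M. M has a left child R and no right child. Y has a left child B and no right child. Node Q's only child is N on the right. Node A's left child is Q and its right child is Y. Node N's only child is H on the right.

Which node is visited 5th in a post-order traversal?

Post-order visits the left subtree, then the right subtree, then the node.
At E: go left to D.
  At D: no left child.
  At D: go right to M.
    At M: go left to R.
      R is a leaf — visit R.
    At M: no right child.
    Visit M.
  Visit D.
At E: go right to A.
  At A: go left to Q.
    At Q: no left child.
    At Q: go right to N.
      At N: no left child.
      At N: go right to H.
        H is a leaf — visit H.
      Visit N.
    Visit Q.
  At A: go right to Y.
    At Y: go left to B.
      At B: go left to W.
        At W: no left child.
        At W: go right to G.
          G is a leaf — visit G.
        Visit W.
      At B: no right child.
      Visit B.
    At Y: no right child.
    Visit Y.
  Visit A.
Visit E.
Full post-order sequence: R, M, D, H, N, Q, G, W, B, Y, A, E.

N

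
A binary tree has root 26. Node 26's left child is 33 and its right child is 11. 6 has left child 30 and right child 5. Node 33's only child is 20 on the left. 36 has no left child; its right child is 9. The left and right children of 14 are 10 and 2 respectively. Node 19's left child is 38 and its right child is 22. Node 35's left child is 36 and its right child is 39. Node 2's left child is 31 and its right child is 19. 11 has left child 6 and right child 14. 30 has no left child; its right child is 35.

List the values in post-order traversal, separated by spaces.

20 33 9 36 39 35 30 5 6 10 31 38 22 19 2 14 11 26

Post-order visits the left subtree, then the right subtree, then the node.
At 26: go left to 33.
  At 33: go left to 20.
    20 is a leaf — visit 20.
  At 33: no right child.
  Visit 33.
At 26: go right to 11.
  At 11: go left to 6.
    At 6: go left to 30.
      At 30: no left child.
      At 30: go right to 35.
        At 35: go left to 36.
          At 36: no left child.
          At 36: go right to 9.
            9 is a leaf — visit 9.
          Visit 36.
        At 35: go right to 39.
          39 is a leaf — visit 39.
        Visit 35.
      Visit 30.
    At 6: go right to 5.
      5 is a leaf — visit 5.
    Visit 6.
  At 11: go right to 14.
    At 14: go left to 10.
      10 is a leaf — visit 10.
    At 14: go right to 2.
      At 2: go left to 31.
        31 is a leaf — visit 31.
      At 2: go right to 19.
        At 19: go left to 38.
          38 is a leaf — visit 38.
        At 19: go right to 22.
          22 is a leaf — visit 22.
        Visit 19.
      Visit 2.
    Visit 14.
  Visit 11.
Visit 26.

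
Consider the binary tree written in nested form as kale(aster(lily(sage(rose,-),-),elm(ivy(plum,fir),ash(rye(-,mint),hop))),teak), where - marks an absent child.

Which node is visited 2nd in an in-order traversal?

sage

In-order visits the left subtree, then the node, then the right subtree.
At kale: go left to aster.
  At aster: go left to lily.
    At lily: go left to sage.
      At sage: go left to rose.
        rose is a leaf — visit rose.
      Visit sage.
      At sage: no right child.
    Visit lily.
    At lily: no right child.
  Visit aster.
  At aster: go right to elm.
    At elm: go left to ivy.
      At ivy: go left to plum.
        plum is a leaf — visit plum.
      Visit ivy.
      At ivy: go right to fir.
        fir is a leaf — visit fir.
    Visit elm.
    At elm: go right to ash.
      At ash: go left to rye.
        At rye: no left child.
        Visit rye.
        At rye: go right to mint.
          mint is a leaf — visit mint.
      Visit ash.
      At ash: go right to hop.
        hop is a leaf — visit hop.
Visit kale.
At kale: go right to teak.
  teak is a leaf — visit teak.
Full in-order sequence: rose, sage, lily, aster, plum, ivy, fir, elm, rye, mint, ash, hop, kale, teak.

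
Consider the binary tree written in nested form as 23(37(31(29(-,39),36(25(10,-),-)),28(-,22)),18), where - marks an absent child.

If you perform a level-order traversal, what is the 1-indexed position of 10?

11

Level-order visits nodes level by level from the root, left to right within each level.
Level 0: 23
Level 1: 37, 18
Level 2: 31, 28
Level 3: 29, 36, 22
Level 4: 39, 25
Level 5: 10
Full level-order sequence: 23, 37, 18, 31, 28, 29, 36, 22, 39, 25, 10.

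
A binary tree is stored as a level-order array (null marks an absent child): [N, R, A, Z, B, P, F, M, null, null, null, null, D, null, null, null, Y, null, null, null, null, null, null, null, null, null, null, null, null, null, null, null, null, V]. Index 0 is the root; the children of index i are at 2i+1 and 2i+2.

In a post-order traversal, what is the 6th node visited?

Post-order visits the left subtree, then the right subtree, then the node.
At N: go left to R.
  At R: go left to Z.
    At Z: go left to M.
      At M: no left child.
      At M: go right to Y.
        At Y: go left to V.
          V is a leaf — visit V.
        At Y: no right child.
        Visit Y.
      Visit M.
    At Z: no right child.
    Visit Z.
  At R: go right to B.
    B is a leaf — visit B.
  Visit R.
At N: go right to A.
  At A: go left to P.
    At P: no left child.
    At P: go right to D.
      D is a leaf — visit D.
    Visit P.
  At A: go right to F.
    F is a leaf — visit F.
  Visit A.
Visit N.
Full post-order sequence: V, Y, M, Z, B, R, D, P, F, A, N.

R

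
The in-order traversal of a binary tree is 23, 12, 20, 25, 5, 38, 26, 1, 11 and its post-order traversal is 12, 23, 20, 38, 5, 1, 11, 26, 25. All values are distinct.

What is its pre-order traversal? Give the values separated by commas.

25, 20, 23, 12, 26, 5, 38, 11, 1

The last element of post-order is the root; it splits in-order into left and right subtrees.
Root 25: left subtree has 3 nodes {23, 12, 20}, right has 5 {5, 38, 26, 1, 11}.
  Root 20: left subtree has 2 nodes {23, 12}, right has 0 { }.
    Root 23: left subtree has 0 nodes { }, right has 1 {12}.
  Root 26: left subtree has 2 nodes {5, 38}, right has 2 {1, 11}.
    Root 5: left subtree has 0 nodes { }, right has 1 {38}.
    Root 11: left subtree has 1 node {1}, right has 0 { }.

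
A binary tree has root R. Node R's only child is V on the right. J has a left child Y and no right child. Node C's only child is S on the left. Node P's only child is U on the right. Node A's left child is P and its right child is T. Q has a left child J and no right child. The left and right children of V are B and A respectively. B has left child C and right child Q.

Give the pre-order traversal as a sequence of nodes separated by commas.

Pre-order visits the node, then its left subtree, then its right subtree.
Visit R.
At R: no left child.
At R: go right to V.
  Visit V.
  At V: go left to B.
    Visit B.
    At B: go left to C.
      Visit C.
      At C: go left to S.
        S is a leaf — visit S.
      At C: no right child.
    At B: go right to Q.
      Visit Q.
      At Q: go left to J.
        Visit J.
        At J: go left to Y.
          Y is a leaf — visit Y.
        At J: no right child.
      At Q: no right child.
  At V: go right to A.
    Visit A.
    At A: go left to P.
      Visit P.
      At P: no left child.
      At P: go right to U.
        U is a leaf — visit U.
    At A: go right to T.
      T is a leaf — visit T.

R, V, B, C, S, Q, J, Y, A, P, U, T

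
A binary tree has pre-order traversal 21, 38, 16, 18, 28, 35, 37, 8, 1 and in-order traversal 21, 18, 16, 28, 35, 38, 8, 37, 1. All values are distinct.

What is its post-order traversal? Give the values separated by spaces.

The first element of pre-order is the root; it splits in-order into left and right subtrees.
Root 21: left subtree has 0 nodes { }, right has 8 {18, 16, 28, 35, 38, 8, 37, 1}.
  Root 38: left subtree has 4 nodes {18, 16, 28, 35}, right has 3 {8, 37, 1}.
    Root 16: left subtree has 1 node {18}, right has 2 {28, 35}.
      Root 28: left subtree has 0 nodes { }, right has 1 {35}.
    Root 37: left subtree has 1 node {8}, right has 1 {1}.

18 35 28 16 8 1 37 38 21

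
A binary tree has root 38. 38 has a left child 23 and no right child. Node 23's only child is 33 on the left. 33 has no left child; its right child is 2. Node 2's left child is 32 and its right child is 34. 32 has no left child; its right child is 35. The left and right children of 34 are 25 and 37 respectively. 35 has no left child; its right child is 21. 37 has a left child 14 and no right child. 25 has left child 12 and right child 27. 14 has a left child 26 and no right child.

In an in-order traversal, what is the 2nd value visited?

32

In-order visits the left subtree, then the node, then the right subtree.
At 38: go left to 23.
  At 23: go left to 33.
    At 33: no left child.
    Visit 33.
    At 33: go right to 2.
      At 2: go left to 32.
        At 32: no left child.
        Visit 32.
        At 32: go right to 35.
          At 35: no left child.
          Visit 35.
          At 35: go right to 21.
            21 is a leaf — visit 21.
      Visit 2.
      At 2: go right to 34.
        At 34: go left to 25.
          At 25: go left to 12.
            12 is a leaf — visit 12.
          Visit 25.
          At 25: go right to 27.
            27 is a leaf — visit 27.
        Visit 34.
        At 34: go right to 37.
          At 37: go left to 14.
            At 14: go left to 26.
              26 is a leaf — visit 26.
            Visit 14.
            At 14: no right child.
          Visit 37.
          At 37: no right child.
  Visit 23.
  At 23: no right child.
Visit 38.
At 38: no right child.
Full in-order sequence: 33, 32, 35, 21, 2, 12, 25, 27, 34, 26, 14, 37, 23, 38.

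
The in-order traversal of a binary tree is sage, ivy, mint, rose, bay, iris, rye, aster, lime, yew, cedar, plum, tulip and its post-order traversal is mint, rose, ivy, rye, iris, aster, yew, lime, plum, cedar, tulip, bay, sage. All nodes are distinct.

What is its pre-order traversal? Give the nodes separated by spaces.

The last element of post-order is the root; it splits in-order into left and right subtrees.
Root sage: left subtree has 0 nodes { }, right has 12 {ivy, mint, rose, bay, iris, rye, aster, lime, yew, cedar, plum, tulip}.
  Root bay: left subtree has 3 nodes {ivy, mint, rose}, right has 8 {iris, rye, aster, lime, yew, cedar, plum, tulip}.
    Root ivy: left subtree has 0 nodes { }, right has 2 {mint, rose}.
      Root rose: left subtree has 1 node {mint}, right has 0 { }.
    Root tulip: left subtree has 7 nodes {iris, rye, aster, lime, yew, cedar, plum}, right has 0 { }.
      Root cedar: left subtree has 5 nodes {iris, rye, aster, lime, yew}, right has 1 {plum}.
        Root lime: left subtree has 3 nodes {iris, rye, aster}, right has 1 {yew}.
          Root aster: left subtree has 2 nodes {iris, rye}, right has 0 { }.
            Root iris: left subtree has 0 nodes { }, right has 1 {rye}.

sage bay ivy rose mint tulip cedar lime aster iris rye yew plum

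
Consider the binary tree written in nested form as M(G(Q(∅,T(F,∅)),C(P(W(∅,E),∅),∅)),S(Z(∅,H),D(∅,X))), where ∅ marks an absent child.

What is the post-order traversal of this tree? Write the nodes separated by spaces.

Post-order visits the left subtree, then the right subtree, then the node.
At M: go left to G.
  At G: go left to Q.
    At Q: no left child.
    At Q: go right to T.
      At T: go left to F.
        F is a leaf — visit F.
      At T: no right child.
      Visit T.
    Visit Q.
  At G: go right to C.
    At C: go left to P.
      At P: go left to W.
        At W: no left child.
        At W: go right to E.
          E is a leaf — visit E.
        Visit W.
      At P: no right child.
      Visit P.
    At C: no right child.
    Visit C.
  Visit G.
At M: go right to S.
  At S: go left to Z.
    At Z: no left child.
    At Z: go right to H.
      H is a leaf — visit H.
    Visit Z.
  At S: go right to D.
    At D: no left child.
    At D: go right to X.
      X is a leaf — visit X.
    Visit D.
  Visit S.
Visit M.

F T Q E W P C G H Z X D S M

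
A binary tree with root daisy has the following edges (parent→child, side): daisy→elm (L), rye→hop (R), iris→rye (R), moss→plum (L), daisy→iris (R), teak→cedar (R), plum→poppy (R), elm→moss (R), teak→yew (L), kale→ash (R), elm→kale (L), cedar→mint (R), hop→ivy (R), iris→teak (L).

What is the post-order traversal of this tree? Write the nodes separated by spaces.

ash kale poppy plum moss elm yew mint cedar teak ivy hop rye iris daisy

Post-order visits the left subtree, then the right subtree, then the node.
At daisy: go left to elm.
  At elm: go left to kale.
    At kale: no left child.
    At kale: go right to ash.
      ash is a leaf — visit ash.
    Visit kale.
  At elm: go right to moss.
    At moss: go left to plum.
      At plum: no left child.
      At plum: go right to poppy.
        poppy is a leaf — visit poppy.
      Visit plum.
    At moss: no right child.
    Visit moss.
  Visit elm.
At daisy: go right to iris.
  At iris: go left to teak.
    At teak: go left to yew.
      yew is a leaf — visit yew.
    At teak: go right to cedar.
      At cedar: no left child.
      At cedar: go right to mint.
        mint is a leaf — visit mint.
      Visit cedar.
    Visit teak.
  At iris: go right to rye.
    At rye: no left child.
    At rye: go right to hop.
      At hop: no left child.
      At hop: go right to ivy.
        ivy is a leaf — visit ivy.
      Visit hop.
    Visit rye.
  Visit iris.
Visit daisy.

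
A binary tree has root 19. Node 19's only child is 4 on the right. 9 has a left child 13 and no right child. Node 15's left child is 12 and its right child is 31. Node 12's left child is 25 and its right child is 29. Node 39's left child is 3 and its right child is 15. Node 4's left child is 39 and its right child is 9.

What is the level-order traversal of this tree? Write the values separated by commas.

Level-order visits nodes level by level from the root, left to right within each level.
Level 0: 19
Level 1: 4
Level 2: 39, 9
Level 3: 3, 15, 13
Level 4: 12, 31
Level 5: 25, 29

19, 4, 39, 9, 3, 15, 13, 12, 31, 25, 29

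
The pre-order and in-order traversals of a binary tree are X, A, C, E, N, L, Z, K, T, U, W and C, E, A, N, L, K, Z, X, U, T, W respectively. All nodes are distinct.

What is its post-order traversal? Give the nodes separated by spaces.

The first element of pre-order is the root; it splits in-order into left and right subtrees.
Root X: left subtree has 7 nodes {C, E, A, N, L, K, Z}, right has 3 {U, T, W}.
  Root A: left subtree has 2 nodes {C, E}, right has 4 {N, L, K, Z}.
    Root C: left subtree has 0 nodes { }, right has 1 {E}.
    Root N: left subtree has 0 nodes { }, right has 3 {L, K, Z}.
      Root L: left subtree has 0 nodes { }, right has 2 {K, Z}.
        Root Z: left subtree has 1 node {K}, right has 0 { }.
  Root T: left subtree has 1 node {U}, right has 1 {W}.

E C K Z L N A U W T X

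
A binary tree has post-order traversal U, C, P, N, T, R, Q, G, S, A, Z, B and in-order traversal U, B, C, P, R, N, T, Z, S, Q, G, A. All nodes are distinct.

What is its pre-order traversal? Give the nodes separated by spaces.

The last element of post-order is the root; it splits in-order into left and right subtrees.
Root B: left subtree has 1 node {U}, right has 10 {C, P, R, N, T, Z, S, Q, G, A}.
  Root Z: left subtree has 5 nodes {C, P, R, N, T}, right has 4 {S, Q, G, A}.
    Root R: left subtree has 2 nodes {C, P}, right has 2 {N, T}.
      Root P: left subtree has 1 node {C}, right has 0 { }.
      Root T: left subtree has 1 node {N}, right has 0 { }.
    Root A: left subtree has 3 nodes {S, Q, G}, right has 0 { }.
      Root S: left subtree has 0 nodes { }, right has 2 {Q, G}.
        Root G: left subtree has 1 node {Q}, right has 0 { }.

B U Z R P C T N A S G Q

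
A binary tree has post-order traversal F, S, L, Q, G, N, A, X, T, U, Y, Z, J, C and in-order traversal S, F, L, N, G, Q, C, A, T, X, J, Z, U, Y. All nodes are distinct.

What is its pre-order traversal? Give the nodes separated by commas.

C, N, L, S, F, G, Q, J, T, A, X, Z, Y, U

The last element of post-order is the root; it splits in-order into left and right subtrees.
Root C: left subtree has 6 nodes {S, F, L, N, G, Q}, right has 7 {A, T, X, J, Z, U, Y}.
  Root N: left subtree has 3 nodes {S, F, L}, right has 2 {G, Q}.
    Root L: left subtree has 2 nodes {S, F}, right has 0 { }.
      Root S: left subtree has 0 nodes { }, right has 1 {F}.
    Root G: left subtree has 0 nodes { }, right has 1 {Q}.
  Root J: left subtree has 3 nodes {A, T, X}, right has 3 {Z, U, Y}.
    Root T: left subtree has 1 node {A}, right has 1 {X}.
    Root Z: left subtree has 0 nodes { }, right has 2 {U, Y}.
      Root Y: left subtree has 1 node {U}, right has 0 { }.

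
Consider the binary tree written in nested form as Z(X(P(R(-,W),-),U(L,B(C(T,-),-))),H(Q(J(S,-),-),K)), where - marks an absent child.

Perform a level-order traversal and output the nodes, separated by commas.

Z, X, H, P, U, Q, K, R, L, B, J, W, C, S, T

Level-order visits nodes level by level from the root, left to right within each level.
Level 0: Z
Level 1: X, H
Level 2: P, U, Q, K
Level 3: R, L, B, J
Level 4: W, C, S
Level 5: T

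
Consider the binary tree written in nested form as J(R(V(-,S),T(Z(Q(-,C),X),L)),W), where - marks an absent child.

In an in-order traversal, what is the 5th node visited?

In-order visits the left subtree, then the node, then the right subtree.
At J: go left to R.
  At R: go left to V.
    At V: no left child.
    Visit V.
    At V: go right to S.
      S is a leaf — visit S.
  Visit R.
  At R: go right to T.
    At T: go left to Z.
      At Z: go left to Q.
        At Q: no left child.
        Visit Q.
        At Q: go right to C.
          C is a leaf — visit C.
      Visit Z.
      At Z: go right to X.
        X is a leaf — visit X.
    Visit T.
    At T: go right to L.
      L is a leaf — visit L.
Visit J.
At J: go right to W.
  W is a leaf — visit W.
Full in-order sequence: V, S, R, Q, C, Z, X, T, L, J, W.

C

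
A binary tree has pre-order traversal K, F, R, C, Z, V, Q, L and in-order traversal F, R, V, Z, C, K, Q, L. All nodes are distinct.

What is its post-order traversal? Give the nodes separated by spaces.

The first element of pre-order is the root; it splits in-order into left and right subtrees.
Root K: left subtree has 5 nodes {F, R, V, Z, C}, right has 2 {Q, L}.
  Root F: left subtree has 0 nodes { }, right has 4 {R, V, Z, C}.
    Root R: left subtree has 0 nodes { }, right has 3 {V, Z, C}.
      Root C: left subtree has 2 nodes {V, Z}, right has 0 { }.
        Root Z: left subtree has 1 node {V}, right has 0 { }.
  Root Q: left subtree has 0 nodes { }, right has 1 {L}.

V Z C R F L Q K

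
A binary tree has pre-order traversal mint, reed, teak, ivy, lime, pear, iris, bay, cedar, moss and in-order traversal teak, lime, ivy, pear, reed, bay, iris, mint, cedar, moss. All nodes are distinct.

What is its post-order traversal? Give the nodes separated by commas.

The first element of pre-order is the root; it splits in-order into left and right subtrees.
Root mint: left subtree has 7 nodes {teak, lime, ivy, pear, reed, bay, iris}, right has 2 {cedar, moss}.
  Root reed: left subtree has 4 nodes {teak, lime, ivy, pear}, right has 2 {bay, iris}.
    Root teak: left subtree has 0 nodes { }, right has 3 {lime, ivy, pear}.
      Root ivy: left subtree has 1 node {lime}, right has 1 {pear}.
    Root iris: left subtree has 1 node {bay}, right has 0 { }.
  Root cedar: left subtree has 0 nodes { }, right has 1 {moss}.

lime, pear, ivy, teak, bay, iris, reed, moss, cedar, mint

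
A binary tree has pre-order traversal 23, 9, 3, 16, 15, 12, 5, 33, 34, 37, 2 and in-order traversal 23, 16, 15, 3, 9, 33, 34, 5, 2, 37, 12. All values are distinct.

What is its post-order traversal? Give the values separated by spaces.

The first element of pre-order is the root; it splits in-order into left and right subtrees.
Root 23: left subtree has 0 nodes { }, right has 10 {16, 15, 3, 9, 33, 34, 5, 2, 37, 12}.
  Root 9: left subtree has 3 nodes {16, 15, 3}, right has 6 {33, 34, 5, 2, 37, 12}.
    Root 3: left subtree has 2 nodes {16, 15}, right has 0 { }.
      Root 16: left subtree has 0 nodes { }, right has 1 {15}.
    Root 12: left subtree has 5 nodes {33, 34, 5, 2, 37}, right has 0 { }.
      Root 5: left subtree has 2 nodes {33, 34}, right has 2 {2, 37}.
        Root 33: left subtree has 0 nodes { }, right has 1 {34}.
        Root 37: left subtree has 1 node {2}, right has 0 { }.

15 16 3 34 33 2 37 5 12 9 23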